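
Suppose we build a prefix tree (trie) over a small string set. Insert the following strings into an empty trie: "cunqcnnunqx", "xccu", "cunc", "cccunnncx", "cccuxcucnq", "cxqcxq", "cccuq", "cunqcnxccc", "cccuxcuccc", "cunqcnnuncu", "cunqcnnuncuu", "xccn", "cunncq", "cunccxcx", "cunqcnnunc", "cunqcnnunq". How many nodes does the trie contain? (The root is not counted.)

Trace insertions, counting only characters that open a new branch:
  "cunqcnnunqx" → 11 new (c, u, n, q, c, n, n, u, n, q, x)
  "xccu" → 4 new (x, c, c, u)
  "cunc" → prefix "cun" already present; 1 new (c)
  "cccunnncx" → prefix "c" already present; 8 new (c, c, u, n, n, n, c, x)
  "cccuxcucnq" → prefix "cccu" already present; 6 new (x, c, u, c, n, q)
  "cxqcxq" → prefix "c" already present; 5 new (x, q, c, x, q)
  "cccuq" → prefix "cccu" already present; 1 new (q)
  "cunqcnxccc" → prefix "cunqcn" already present; 4 new (x, c, c, c)
  "cccuxcuccc" → prefix "cccuxcuc" already present; 2 new (c, c)
  "cunqcnnuncu" → prefix "cunqcnnun" already present; 2 new (c, u)
  "cunqcnnuncuu" → prefix "cunqcnnuncu" already present; 1 new (u)
  "xccn" → prefix "xcc" already present; 1 new (n)
  "cunncq" → prefix "cun" already present; 3 new (n, c, q)
  "cunccxcx" → prefix "cunc" already present; 4 new (c, x, c, x)
  "cunqcnnunc" → prefix "cunqcnnunc" already present; 0 new (none)
  "cunqcnnunq" → prefix "cunqcnnunq" already present; 0 new (none)
Total nodes = 11 + 4 + 1 + 8 + 6 + 5 + 1 + 4 + 2 + 2 + 1 + 1 + 3 + 4 + 0 + 0 = 53

53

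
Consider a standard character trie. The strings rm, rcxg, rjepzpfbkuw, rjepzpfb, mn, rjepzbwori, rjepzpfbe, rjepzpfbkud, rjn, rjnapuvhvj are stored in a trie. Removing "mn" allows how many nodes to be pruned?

2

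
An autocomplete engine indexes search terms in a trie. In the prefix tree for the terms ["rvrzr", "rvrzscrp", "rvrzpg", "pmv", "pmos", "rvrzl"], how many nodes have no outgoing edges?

A leaf is a node with no children — equivalently, the end of a word that is not a proper prefix of any other stored word.
Those words: "pmos", "pmv", "rvrzl", "rvrzpg", "rvrzr", "rvrzscrp"
Leaf count: 6

6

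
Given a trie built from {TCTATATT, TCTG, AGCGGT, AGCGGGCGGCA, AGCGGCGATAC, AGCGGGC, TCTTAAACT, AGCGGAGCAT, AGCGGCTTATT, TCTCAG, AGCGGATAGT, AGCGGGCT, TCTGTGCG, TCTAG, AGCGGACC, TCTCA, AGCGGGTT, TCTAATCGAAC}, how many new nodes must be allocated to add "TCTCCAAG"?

"TCTC" is already a path in the trie; the remaining "CAAG" must be added.
So 8 − 4 = 4 new nodes.

4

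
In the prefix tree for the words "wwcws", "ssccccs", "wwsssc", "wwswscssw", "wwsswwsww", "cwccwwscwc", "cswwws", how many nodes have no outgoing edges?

A leaf is a node with no children — equivalently, the end of a word that is not a proper prefix of any other stored word.
Those words: "cswwws", "cwccwwscwc", "ssccccs", "wwcws", "wwsssc", "wwsswwsww", "wwswscssw"
Leaf count: 7

7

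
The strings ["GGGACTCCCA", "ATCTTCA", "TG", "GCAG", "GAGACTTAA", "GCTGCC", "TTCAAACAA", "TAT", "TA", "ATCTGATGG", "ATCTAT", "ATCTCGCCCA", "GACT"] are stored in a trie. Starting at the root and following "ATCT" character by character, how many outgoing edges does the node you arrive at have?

4

The children of the "ATCT" node are the distinct next characters among strings starting with "ATCT".
Distinct next characters after "ATCT": A, C, G, T.
That node has 4 child edges.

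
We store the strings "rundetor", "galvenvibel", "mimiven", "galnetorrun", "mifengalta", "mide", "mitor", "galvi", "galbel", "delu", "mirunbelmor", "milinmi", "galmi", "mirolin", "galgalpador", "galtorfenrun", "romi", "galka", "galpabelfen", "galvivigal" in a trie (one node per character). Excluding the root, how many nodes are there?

For each word, the new-node count is its length minus the longest prefix already in the trie:
  "rundetor" → 8 new (r, u, n, d, e, t, o, r)
  "galvenvibel" → 11 new (g, a, l, v, e, n, v, i, b, e, l)
  "mimiven" → 7 new (m, i, m, i, v, e, n)
  "galnetorrun" → prefix "gal" already present; 8 new (n, e, t, o, r, r, u, n)
  "mifengalta" → prefix "mi" already present; 8 new (f, e, n, g, a, l, t, a)
  "mide" → prefix "mi" already present; 2 new (d, e)
  "mitor" → prefix "mi" already present; 3 new (t, o, r)
  "galvi" → prefix "galv" already present; 1 new (i)
  "galbel" → prefix "gal" already present; 3 new (b, e, l)
  "delu" → 4 new (d, e, l, u)
  "mirunbelmor" → prefix "mi" already present; 9 new (r, u, n, b, e, l, m, o, r)
  "milinmi" → prefix "mi" already present; 5 new (l, i, n, m, i)
  "galmi" → prefix "gal" already present; 2 new (m, i)
  "mirolin" → prefix "mir" already present; 4 new (o, l, i, n)
  "galgalpador" → prefix "gal" already present; 8 new (g, a, l, p, a, d, o, r)
  "galtorfenrun" → prefix "gal" already present; 9 new (t, o, r, f, e, n, r, u, n)
  "romi" → prefix "r" already present; 3 new (o, m, i)
  "galka" → prefix "gal" already present; 2 new (k, a)
  "galpabelfen" → prefix "gal" already present; 8 new (p, a, b, e, l, f, e, n)
  "galvivigal" → prefix "galvi" already present; 5 new (v, i, g, a, l)
Total nodes = 8 + 11 + 7 + 8 + 8 + 2 + 3 + 1 + 3 + 4 + 9 + 5 + 2 + 4 + 8 + 9 + 3 + 2 + 8 + 5 = 110

110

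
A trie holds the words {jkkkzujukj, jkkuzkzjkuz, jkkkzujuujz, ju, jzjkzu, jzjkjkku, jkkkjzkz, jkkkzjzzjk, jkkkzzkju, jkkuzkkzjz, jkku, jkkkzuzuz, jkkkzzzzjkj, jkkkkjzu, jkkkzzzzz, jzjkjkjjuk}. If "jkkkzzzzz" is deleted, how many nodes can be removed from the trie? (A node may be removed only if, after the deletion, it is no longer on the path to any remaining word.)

A node on "jkkkzzzzz"'s path can go only if nothing else ends at it or branches off below it.
The suffix "z" (1 node) is used only by "jkkkzzzzz"; the node for "jkkkzzzz" still has the child "j", so pruning stops there.
Nodes removed: 1

1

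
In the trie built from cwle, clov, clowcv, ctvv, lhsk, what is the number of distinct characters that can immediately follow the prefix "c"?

3

Walk "c" from the root, arriving at one node.
Distinct next characters after "c": l, t, w.
That node has 3 child edges.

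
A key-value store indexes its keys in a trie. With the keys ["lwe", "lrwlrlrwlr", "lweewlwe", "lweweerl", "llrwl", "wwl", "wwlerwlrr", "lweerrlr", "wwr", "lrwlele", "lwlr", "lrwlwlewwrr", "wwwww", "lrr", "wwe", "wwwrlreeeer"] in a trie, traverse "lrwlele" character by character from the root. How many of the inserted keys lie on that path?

1

Walk "lrwlele" from the root; an end-of-word marker is hit whenever a stored word is a prefix of "lrwlele".
Prefixes of the query that are stored words: "lrwlele"
Count: 1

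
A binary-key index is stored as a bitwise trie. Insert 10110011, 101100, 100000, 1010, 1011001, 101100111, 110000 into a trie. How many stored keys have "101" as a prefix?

Walk to "101"; the words in its subtree are exactly those with that prefix.
Words under "101": 1010, 101100, 1011001, 10110011, 101100111
Count: 5

5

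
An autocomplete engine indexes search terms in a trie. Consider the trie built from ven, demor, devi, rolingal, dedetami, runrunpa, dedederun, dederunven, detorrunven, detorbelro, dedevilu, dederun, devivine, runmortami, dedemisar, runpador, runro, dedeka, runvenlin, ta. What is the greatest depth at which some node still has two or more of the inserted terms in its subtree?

7

The deepest shared node is where two words last agree before diverging.
"dederun" and "dederunven" agree on "dederun" (7 characters) before diverging; nothing deeper is shared.
Longest shared-prefix length: 7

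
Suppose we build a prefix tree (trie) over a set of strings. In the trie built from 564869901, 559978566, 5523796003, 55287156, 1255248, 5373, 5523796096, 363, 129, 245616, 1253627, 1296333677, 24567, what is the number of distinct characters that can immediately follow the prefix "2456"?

2

The children of the "2456" node are the distinct next characters among strings starting with "2456".
Characters that immediately follow "2456" among the stored strings: {1, 7}.
That node has 2 child edges.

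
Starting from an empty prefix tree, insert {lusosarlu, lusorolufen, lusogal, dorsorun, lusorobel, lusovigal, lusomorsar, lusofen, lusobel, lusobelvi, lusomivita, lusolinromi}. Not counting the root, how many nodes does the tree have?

For each word, the new-node count is its length minus the longest prefix already in the trie:
  "lusosarlu" → 9 new (l, u, s, o, s, a, r, l, u)
  "lusorolufen" → prefix "luso" already present; 7 new (r, o, l, u, f, e, n)
  "lusogal" → prefix "luso" already present; 3 new (g, a, l)
  "dorsorun" → 8 new (d, o, r, s, o, r, u, n)
  "lusorobel" → prefix "lusoro" already present; 3 new (b, e, l)
  "lusovigal" → prefix "luso" already present; 5 new (v, i, g, a, l)
  "lusomorsar" → prefix "luso" already present; 6 new (m, o, r, s, a, r)
  "lusofen" → prefix "luso" already present; 3 new (f, e, n)
  "lusobel" → prefix "luso" already present; 3 new (b, e, l)
  "lusobelvi" → prefix "lusobel" already present; 2 new (v, i)
  "lusomivita" → prefix "lusom" already present; 5 new (i, v, i, t, a)
  "lusolinromi" → prefix "luso" already present; 7 new (l, i, n, r, o, m, i)
Total nodes = 9 + 7 + 3 + 8 + 3 + 5 + 6 + 3 + 3 + 2 + 5 + 7 = 61

61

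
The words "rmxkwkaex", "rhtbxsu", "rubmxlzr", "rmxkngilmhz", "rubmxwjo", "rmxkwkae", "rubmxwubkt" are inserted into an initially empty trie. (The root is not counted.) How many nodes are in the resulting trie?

Trie structure (* marks end of a word):
(root)
└─ r
   ├─ h
   │  └─ t
   │     └─ b
   │        └─ x
   │           └─ s
   │              └─ u *
   ├─ m
   │  └─ x
   │     └─ k
   │        ├─ n
   │        │  └─ g
   │        │     └─ i
   │        │        └─ l
   │        │           └─ m
   │        │              └─ h
   │        │                 └─ z *
   │        └─ w
   │           └─ k
   │              └─ a
   │                 └─ e *
   │                    └─ x *
   └─ u
      └─ b
         └─ m
            └─ x
               ├─ l
               │  └─ z
               │     └─ r *
               └─ w
                  ├─ j
                  │  └─ o *
                  └─ u
                     └─ b
                        └─ k
                           └─ t *
Counting every labelled node above: 36.

36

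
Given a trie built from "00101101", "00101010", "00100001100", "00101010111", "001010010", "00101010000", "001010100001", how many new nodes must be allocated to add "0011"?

1

The longest prefix of "0011" already in the trie is "001" (length 3).
So 4 − 3 = 1 new nodes.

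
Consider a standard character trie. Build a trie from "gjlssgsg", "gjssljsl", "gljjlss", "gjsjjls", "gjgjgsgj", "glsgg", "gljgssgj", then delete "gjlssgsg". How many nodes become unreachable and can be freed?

A node on "gjlssgsg"'s path can go only if nothing else ends at it or branches off below it.
The suffix "lssgsg" (6 nodes) is used only by "gjlssgsg"; the node for "gj" still has the child "s", so pruning stops there.
Nodes removed: 6

6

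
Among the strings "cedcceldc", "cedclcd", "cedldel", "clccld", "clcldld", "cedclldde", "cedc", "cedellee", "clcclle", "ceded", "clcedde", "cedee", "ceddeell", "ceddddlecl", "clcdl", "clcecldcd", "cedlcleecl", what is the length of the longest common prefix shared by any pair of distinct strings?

Equivalently: take the maximum, over all pairs, of their longest common prefix length.
"cedclcd" and "cedclldde" agree on "cedcl" (5 characters) before diverging; nothing deeper is shared.
Longest shared-prefix length: 5

5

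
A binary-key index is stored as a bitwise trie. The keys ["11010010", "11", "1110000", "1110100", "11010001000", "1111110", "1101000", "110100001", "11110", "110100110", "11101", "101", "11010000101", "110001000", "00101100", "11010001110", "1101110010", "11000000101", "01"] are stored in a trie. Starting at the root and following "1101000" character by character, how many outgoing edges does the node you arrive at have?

2

Follow the path "1101000" to its node, then look at its outgoing edges.
Distinct next characters after "1101000": 0, 1.
That node has 2 child edges.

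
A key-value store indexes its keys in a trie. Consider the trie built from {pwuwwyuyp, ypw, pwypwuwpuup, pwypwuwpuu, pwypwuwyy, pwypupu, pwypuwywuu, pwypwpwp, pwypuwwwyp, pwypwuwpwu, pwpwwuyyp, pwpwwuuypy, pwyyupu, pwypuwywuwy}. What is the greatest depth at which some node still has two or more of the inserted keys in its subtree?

The deepest shared node is where two words last agree before diverging.
e.g. "pwypwuwpuu" and "pwypwuwpuup" share the prefix "pwypwuwpuu" of length 10; no pair shares a longer one.
Longest shared-prefix length: 10

10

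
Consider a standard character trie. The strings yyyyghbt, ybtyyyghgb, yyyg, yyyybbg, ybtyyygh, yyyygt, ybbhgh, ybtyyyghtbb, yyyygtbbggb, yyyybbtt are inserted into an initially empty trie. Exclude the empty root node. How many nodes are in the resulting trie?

Trie structure (* marks end of a word):
(root)
└─ y
   ├─ b
   │  ├─ b
   │  │  └─ h
   │  │     └─ g
   │  │        └─ h *
   │  └─ t
   │     └─ y
   │        └─ y
   │           └─ y
   │              └─ g
   │                 └─ h *
   │                    ├─ g
   │                    │  └─ b *
   │                    └─ t
   │                       └─ b
   │                          └─ b *
   └─ y
      └─ y
         ├─ g *
         └─ y
            ├─ b
            │  └─ b
            │     ├─ g *
            │     └─ t
            │        └─ t *
            └─ g
               ├─ h
               │  └─ b
               │     └─ t *
               └─ t *
                  └─ b
                     └─ b
                        └─ g
                           └─ g
                              └─ b *
Counting every labelled node above: 36.

36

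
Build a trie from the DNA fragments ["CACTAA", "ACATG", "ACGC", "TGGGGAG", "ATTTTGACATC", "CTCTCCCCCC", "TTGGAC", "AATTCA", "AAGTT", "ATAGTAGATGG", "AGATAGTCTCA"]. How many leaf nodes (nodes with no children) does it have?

11

Leaves are exactly the stored words that no other stored word extends.
Those words: "AAGTT", "AATTCA", "ACATG", "ACGC", "AGATAGTCTCA", "ATAGTAGATGG", "ATTTTGACATC", "CACTAA", "CTCTCCCCCC", "TGGGGAG", "TTGGAC"
Leaf count: 11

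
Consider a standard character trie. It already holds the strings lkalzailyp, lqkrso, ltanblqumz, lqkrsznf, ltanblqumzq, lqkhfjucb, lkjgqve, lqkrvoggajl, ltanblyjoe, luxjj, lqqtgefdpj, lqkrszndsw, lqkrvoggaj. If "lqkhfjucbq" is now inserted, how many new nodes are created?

"lqkhfjucb" is already a path in the trie; the remaining "q" must be added.
So 10 − 9 = 1 new nodes.

1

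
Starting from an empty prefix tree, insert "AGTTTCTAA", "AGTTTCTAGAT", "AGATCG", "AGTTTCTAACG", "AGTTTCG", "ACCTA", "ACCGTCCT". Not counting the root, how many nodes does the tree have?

28

Trie structure (* marks end of a word):
(root)
└─ A
   ├─ C
   │  └─ C
   │     ├─ G
   │     │  └─ T
   │     │     └─ C
   │     │        └─ C
   │     │           └─ T *
   │     └─ T
   │        └─ A *
   └─ G
      ├─ A
      │  └─ T
      │     └─ C
      │        └─ G *
      └─ T
         └─ T
            └─ T
               └─ C
                  ├─ G *
                  └─ T
                     └─ A
                        ├─ A *
                        │  └─ C
                        │     └─ G *
                        └─ G
                           └─ A
                              └─ T *
Counting every labelled node above: 28.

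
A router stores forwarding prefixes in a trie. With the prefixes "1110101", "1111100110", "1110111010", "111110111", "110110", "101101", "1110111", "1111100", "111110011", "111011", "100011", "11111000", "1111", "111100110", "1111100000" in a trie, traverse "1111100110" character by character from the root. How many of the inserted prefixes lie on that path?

4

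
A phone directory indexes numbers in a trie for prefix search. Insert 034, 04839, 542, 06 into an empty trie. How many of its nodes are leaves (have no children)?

A leaf is a node with no children — equivalently, the end of a word that is not a proper prefix of any other stored word.
Those words: "034", "04839", "06", "542"
Leaf count: 4

4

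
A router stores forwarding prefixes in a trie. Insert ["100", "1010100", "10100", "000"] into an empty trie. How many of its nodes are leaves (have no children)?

4

A leaf is a node with no children — equivalently, the end of a word that is not a proper prefix of any other stored word.
Those words: "000", "100", "10100", "1010100"
Leaf count: 4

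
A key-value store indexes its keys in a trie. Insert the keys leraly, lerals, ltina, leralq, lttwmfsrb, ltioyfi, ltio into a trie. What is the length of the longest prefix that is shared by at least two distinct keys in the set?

5

The deepest shared node is where two words last agree before diverging.
e.g. "leralq" and "lerals" share the prefix "leral" of length 5; no pair shares a longer one.
Longest shared-prefix length: 5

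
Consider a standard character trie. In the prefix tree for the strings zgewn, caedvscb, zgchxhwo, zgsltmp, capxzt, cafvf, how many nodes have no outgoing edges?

Leaves are exactly the stored words that no other stored word extends.
Those words: "caedvscb", "cafvf", "capxzt", "zgchxhwo", "zgewn", "zgsltmp"
Leaf count: 6

6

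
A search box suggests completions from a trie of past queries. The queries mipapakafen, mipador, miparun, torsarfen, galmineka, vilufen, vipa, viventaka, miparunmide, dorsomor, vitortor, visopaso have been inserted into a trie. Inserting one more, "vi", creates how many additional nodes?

"vi" is already a full path in the trie; only an end-marker is added.
No new nodes are needed: 0.

0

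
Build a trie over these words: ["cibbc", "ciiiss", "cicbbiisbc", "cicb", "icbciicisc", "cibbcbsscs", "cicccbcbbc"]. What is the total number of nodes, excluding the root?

39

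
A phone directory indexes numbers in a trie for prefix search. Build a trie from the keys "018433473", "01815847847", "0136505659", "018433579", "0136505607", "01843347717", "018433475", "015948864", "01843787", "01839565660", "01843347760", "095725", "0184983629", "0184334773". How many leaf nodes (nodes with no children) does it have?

14

Leaves are exactly the stored words that no other stored word extends.
Those words: "0136505607", "0136505659", "015948864", "01815847847", "01839565660", "018433473", "018433475", "01843347717", "0184334773", "01843347760", "018433579", "01843787", "0184983629", "095725"
Leaf count: 14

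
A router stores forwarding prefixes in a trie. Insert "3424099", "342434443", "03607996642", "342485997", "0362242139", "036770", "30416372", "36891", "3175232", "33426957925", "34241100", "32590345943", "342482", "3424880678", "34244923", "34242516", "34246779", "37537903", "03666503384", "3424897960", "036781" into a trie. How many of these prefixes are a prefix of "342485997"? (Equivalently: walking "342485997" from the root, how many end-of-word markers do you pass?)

1

Check each prefix of "342485997" against the stored set — each match is an end-marker on the path.
Prefixes of the query that are stored words: "342485997"
Count: 1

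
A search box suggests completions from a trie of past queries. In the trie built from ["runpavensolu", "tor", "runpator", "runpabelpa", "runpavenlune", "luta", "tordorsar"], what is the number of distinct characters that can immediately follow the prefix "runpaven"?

The children of the "runpaven" node are the distinct next characters among strings starting with "runpaven".
Distinct next characters after "runpaven": l, s.
That node has 2 child edges.

2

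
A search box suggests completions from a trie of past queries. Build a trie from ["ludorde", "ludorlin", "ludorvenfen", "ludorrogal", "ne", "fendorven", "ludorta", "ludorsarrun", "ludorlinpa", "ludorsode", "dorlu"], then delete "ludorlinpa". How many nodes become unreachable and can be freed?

2

After clearing the end-marker at "ludorlinpa", prune upward until reaching a node still needed by another word.
The suffix "pa" (2 nodes) is used only by "ludorlinpa"; "ludorlin" is itself a stored word, so pruning stops there.
Nodes removed: 2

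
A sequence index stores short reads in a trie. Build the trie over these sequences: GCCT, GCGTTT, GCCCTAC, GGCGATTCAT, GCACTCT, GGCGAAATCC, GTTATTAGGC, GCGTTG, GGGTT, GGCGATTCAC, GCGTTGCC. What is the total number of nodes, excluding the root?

47

For each word, the new-node count is its length minus the longest prefix already in the trie:
  "GCCT" → 4 new (G, C, C, T)
  "GCGTTT" → prefix "GC" already present; 4 new (G, T, T, T)
  "GCCCTAC" → prefix "GCC" already present; 4 new (C, T, A, C)
  "GGCGATTCAT" → prefix "G" already present; 9 new (G, C, G, A, T, T, C, A, T)
  "GCACTCT" → prefix "GC" already present; 5 new (A, C, T, C, T)
  "GGCGAAATCC" → prefix "GGCGA" already present; 5 new (A, A, T, C, C)
  "GTTATTAGGC" → prefix "G" already present; 9 new (T, T, A, T, T, A, G, G, C)
  "GCGTTG" → prefix "GCGTT" already present; 1 new (G)
  "GGGTT" → prefix "GG" already present; 3 new (G, T, T)
  "GGCGATTCAC" → prefix "GGCGATTCA" already present; 1 new (C)
  "GCGTTGCC" → prefix "GCGTTG" already present; 2 new (C, C)
Total nodes = 4 + 4 + 4 + 9 + 5 + 5 + 9 + 1 + 3 + 1 + 2 = 47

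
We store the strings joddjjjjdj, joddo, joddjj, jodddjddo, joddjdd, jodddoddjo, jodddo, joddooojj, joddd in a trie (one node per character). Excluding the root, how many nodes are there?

27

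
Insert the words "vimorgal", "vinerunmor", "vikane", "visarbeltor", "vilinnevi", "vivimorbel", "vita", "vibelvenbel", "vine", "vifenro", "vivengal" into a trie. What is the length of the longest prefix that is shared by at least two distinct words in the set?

4

Equivalently: take the maximum, over all pairs, of their longest common prefix length.
"vine" and "vinerunmor" agree on "vine" (4 characters) before diverging; nothing deeper is shared.
Longest shared-prefix length: 4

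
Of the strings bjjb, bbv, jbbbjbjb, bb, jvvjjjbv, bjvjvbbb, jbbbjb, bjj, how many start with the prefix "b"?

5

Filter for entries beginning with "b":
Matches: "bb", "bbv", "bjj", "bjjb", "bjvjvbbb"
Count: 5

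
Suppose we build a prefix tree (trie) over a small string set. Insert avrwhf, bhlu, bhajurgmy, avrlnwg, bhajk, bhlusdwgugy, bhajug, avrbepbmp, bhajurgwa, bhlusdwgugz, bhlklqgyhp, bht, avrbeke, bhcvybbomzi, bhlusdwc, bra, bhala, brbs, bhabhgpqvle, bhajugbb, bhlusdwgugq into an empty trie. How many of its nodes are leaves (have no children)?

Leaves are exactly the stored words that no other stored word extends.
Those words: "avrbeke", "avrbepbmp", "avrlnwg", "avrwhf", "bhabhgpqvle", "bhajk", "bhajugbb", "bhajurgmy", "bhajurgwa", "bhala", "bhcvybbomzi", "bhlklqgyhp", "bhlusdwc", "bhlusdwgugq", "bhlusdwgugy", "bhlusdwgugz", "bht", "bra", "brbs"
Leaf count: 19

19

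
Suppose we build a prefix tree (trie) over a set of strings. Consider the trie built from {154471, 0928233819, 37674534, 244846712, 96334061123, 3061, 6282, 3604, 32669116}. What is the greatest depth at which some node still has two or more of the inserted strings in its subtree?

1

Look for the deepest trie node that still has at least two words in its subtree.
"3061" and "32669116" agree on "3" (1 characters) before diverging; nothing deeper is shared.
Longest shared-prefix length: 1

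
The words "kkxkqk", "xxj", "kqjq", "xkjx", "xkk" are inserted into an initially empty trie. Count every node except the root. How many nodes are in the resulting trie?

Count nodes per top-level branch (shared prefixes stored once):
  'k'-branch (kkxkqk, kqjq): 9 nodes
  'x'-branch (xkjx, xkk, xxj): 7 nodes
Sum: 16

16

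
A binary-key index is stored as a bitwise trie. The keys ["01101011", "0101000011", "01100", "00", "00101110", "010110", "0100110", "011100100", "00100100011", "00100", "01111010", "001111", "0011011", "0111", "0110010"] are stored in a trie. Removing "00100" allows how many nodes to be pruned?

A node on "00100"'s path can go only if nothing else ends at it or branches off below it.
Every node on "00100" is still needed (e.g. by "00100100011"), so nothing is freed.
Nodes removed: 0

0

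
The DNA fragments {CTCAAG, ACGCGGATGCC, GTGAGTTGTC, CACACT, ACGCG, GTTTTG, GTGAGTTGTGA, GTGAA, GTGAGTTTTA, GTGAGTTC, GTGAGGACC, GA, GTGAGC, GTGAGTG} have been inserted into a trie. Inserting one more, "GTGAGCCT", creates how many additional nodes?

2

The longest prefix of "GTGAGCCT" already in the trie is "GTGAGC" (length 6).
New nodes needed: |"GTGAGCCT"| − 6 = 8 − 6 = 2.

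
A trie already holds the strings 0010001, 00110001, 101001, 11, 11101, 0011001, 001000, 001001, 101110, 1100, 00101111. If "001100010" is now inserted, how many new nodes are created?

1

Walking "001100010" from the root, the first 8 characters ("00110001") follow existing edges; "0" is the first miss.
New nodes needed: |"001100010"| − 8 = 9 − 8 = 1.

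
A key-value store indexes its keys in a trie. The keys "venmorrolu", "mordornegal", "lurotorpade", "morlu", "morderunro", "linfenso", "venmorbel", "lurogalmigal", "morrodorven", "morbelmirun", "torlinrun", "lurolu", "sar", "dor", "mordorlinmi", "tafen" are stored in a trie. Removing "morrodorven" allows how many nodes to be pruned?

8

After clearing the end-marker at "morrodorven", prune upward until reaching a node still needed by another word.
The suffix "rodorven" (8 nodes) is used only by "morrodorven"; the node for "mor" still has the child "d", so pruning stops there.
Nodes removed: 8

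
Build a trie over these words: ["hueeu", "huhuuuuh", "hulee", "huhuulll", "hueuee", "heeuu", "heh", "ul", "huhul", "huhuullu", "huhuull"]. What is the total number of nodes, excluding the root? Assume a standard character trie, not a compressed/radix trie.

Trie structure (* marks end of a word):
(root)
├─ h
│  ├─ e
│  │  ├─ e
│  │  │  └─ u
│  │  │     └─ u *
│  │  └─ h *
│  └─ u
│     ├─ e
│     │  ├─ e
│     │  │  └─ u *
│     │  └─ u
│     │     └─ e
│     │        └─ e *
│     ├─ h
│     │  └─ u
│     │     ├─ l *
│     │     └─ u
│     │        ├─ l
│     │        │  └─ l *
│     │        │     ├─ l *
│     │        │     └─ u *
│     │        └─ u
│     │           └─ u
│     │              └─ h *
│     └─ l
│        └─ e
│           └─ e *
└─ u
   └─ l *
Counting every labelled node above: 29.

29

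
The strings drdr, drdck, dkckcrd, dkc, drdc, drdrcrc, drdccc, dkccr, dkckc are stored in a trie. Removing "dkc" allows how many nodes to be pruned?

0

A node on "dkc"'s path can go only if nothing else ends at it or branches off below it.
Every node on "dkc" is still needed (e.g. by "dkckcrd"), so nothing is freed.
Nodes removed: 0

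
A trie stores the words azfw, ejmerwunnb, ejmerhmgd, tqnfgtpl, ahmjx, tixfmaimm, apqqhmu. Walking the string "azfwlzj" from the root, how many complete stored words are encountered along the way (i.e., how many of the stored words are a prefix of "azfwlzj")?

1

Check each prefix of "azfwlzj" against the stored set — each match is an end-marker on the path.
Prefixes of the query that are stored words: "azfw"
Count: 1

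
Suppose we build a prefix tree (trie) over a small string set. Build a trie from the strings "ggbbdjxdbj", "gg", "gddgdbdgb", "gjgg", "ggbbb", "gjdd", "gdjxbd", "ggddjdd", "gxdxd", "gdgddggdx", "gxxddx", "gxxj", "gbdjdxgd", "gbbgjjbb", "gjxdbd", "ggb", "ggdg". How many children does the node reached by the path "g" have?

5

The children of the "g" node are the distinct next characters among strings starting with "g".
Distinct next characters after "g": b, d, g, j, x.
That node has 5 child edges.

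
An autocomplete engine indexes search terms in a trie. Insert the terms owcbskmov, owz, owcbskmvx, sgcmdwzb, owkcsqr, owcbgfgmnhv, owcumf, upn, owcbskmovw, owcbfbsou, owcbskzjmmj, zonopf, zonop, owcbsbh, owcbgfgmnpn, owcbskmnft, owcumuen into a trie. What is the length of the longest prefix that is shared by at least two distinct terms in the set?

9

Equivalently: take the maximum, over all pairs, of their longest common prefix length.
"owcbgfgmnhv" and "owcbgfgmnpn" agree on "owcbgfgmn" (9 characters) before diverging; nothing deeper is shared.
Longest shared-prefix length: 9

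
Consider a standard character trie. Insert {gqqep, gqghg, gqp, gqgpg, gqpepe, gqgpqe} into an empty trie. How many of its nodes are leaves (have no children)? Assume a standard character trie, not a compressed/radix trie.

5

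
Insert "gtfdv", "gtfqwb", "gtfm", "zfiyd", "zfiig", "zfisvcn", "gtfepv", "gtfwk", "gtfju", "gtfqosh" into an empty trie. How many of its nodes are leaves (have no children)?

Leaves are exactly the stored words that no other stored word extends.
Those words: "gtfdv", "gtfepv", "gtfju", "gtfm", "gtfqosh", "gtfqwb", "gtfwk", "zfiig", "zfisvcn", "zfiyd"
Leaf count: 10

10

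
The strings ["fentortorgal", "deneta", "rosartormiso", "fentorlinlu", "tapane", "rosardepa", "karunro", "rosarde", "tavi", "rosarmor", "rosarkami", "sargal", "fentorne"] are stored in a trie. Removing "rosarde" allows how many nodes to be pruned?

A node on "rosarde"'s path can go only if nothing else ends at it or branches off below it.
Every node on "rosarde" is still needed (e.g. by "rosardepa"), so nothing is freed.
Nodes removed: 0

0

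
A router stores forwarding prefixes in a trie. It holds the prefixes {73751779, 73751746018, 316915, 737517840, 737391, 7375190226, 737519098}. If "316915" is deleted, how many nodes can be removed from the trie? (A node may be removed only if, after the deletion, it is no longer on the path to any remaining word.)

After clearing the end-marker at "316915", prune upward until reaching a node still needed by another word.
No other word shares any prefix with "316915", so all 6 of its nodes go.
Nodes removed: 6

6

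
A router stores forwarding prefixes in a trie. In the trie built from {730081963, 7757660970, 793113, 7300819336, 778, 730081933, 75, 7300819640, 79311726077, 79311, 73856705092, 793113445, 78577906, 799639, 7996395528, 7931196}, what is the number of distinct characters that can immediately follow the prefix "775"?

The children of the "775" node are the distinct next characters among strings starting with "775".
Distinct next characters after "775": 7.
That node has 1 child edge.

1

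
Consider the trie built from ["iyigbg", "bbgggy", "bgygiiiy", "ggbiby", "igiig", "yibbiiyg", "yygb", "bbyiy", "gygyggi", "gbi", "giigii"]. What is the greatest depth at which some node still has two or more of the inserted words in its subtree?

Equivalently: take the maximum, over all pairs, of their longest common prefix length.
e.g. "bbgggy" and "bbyiy" share the prefix "bb" of length 2; no pair shares a longer one.
Longest shared-prefix length: 2

2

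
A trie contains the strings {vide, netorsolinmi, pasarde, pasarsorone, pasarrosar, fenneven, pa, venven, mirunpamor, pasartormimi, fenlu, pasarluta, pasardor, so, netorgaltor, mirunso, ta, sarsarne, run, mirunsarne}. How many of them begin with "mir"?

Filter for entries beginning with "mir":
Words under "mir": mirunpamor, mirunsarne, mirunso
Count: 3

3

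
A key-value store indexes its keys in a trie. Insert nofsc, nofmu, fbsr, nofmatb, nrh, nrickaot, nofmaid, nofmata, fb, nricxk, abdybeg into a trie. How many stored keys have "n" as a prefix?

8

Traverse to the node for "n", then collect every word in that subtree.
Words under "n": nofmaid, nofmata, nofmatb, nofmu, nofsc, nrh, nrickaot, nricxk
Count: 8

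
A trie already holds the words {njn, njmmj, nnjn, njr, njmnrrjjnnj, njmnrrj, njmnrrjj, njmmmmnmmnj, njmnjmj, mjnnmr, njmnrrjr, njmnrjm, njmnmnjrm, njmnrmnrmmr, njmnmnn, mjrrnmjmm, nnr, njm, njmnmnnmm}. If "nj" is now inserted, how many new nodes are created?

0

Every character of "nj" already lies on an existing path (it is a prefix of some stored word).
No new nodes are needed: 0.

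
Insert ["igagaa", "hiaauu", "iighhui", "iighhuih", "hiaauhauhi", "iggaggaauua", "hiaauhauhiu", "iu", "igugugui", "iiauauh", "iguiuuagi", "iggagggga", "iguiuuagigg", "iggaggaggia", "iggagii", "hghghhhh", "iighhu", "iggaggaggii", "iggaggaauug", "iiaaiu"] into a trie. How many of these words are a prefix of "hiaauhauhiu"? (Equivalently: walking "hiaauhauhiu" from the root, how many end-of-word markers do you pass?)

Traverse "hiaauhauhiu" character by character; count nodes along the way that are marked as word ends.
Prefixes of the query that are stored words: "hiaauhauhi", "hiaauhauhiu"
Count: 2

2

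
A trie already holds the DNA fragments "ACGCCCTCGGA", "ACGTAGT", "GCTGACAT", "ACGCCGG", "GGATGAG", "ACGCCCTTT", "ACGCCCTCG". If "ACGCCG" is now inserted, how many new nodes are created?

Every character of "ACGCCG" already lies on an existing path (it is a prefix of some stored word).
No new nodes are needed: 0.

0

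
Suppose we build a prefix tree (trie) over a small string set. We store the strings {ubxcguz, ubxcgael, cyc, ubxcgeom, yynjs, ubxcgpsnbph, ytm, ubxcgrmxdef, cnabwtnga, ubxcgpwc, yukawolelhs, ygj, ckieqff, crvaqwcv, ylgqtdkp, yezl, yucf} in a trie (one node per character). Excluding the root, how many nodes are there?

82

Insert word by word; a character creates a node only if that edge doesn't already exist:
  "ubxcguz" → 7 new (u, b, x, c, g, u, z)
  "ubxcgael" → prefix "ubxcg" already present; 3 new (a, e, l)
  "cyc" → 3 new (c, y, c)
  "ubxcgeom" → prefix "ubxcg" already present; 3 new (e, o, m)
  "yynjs" → 5 new (y, y, n, j, s)
  "ubxcgpsnbph" → prefix "ubxcg" already present; 6 new (p, s, n, b, p, h)
  "ytm" → prefix "y" already present; 2 new (t, m)
  "ubxcgrmxdef" → prefix "ubxcg" already present; 6 new (r, m, x, d, e, f)
  "cnabwtnga" → prefix "c" already present; 8 new (n, a, b, w, t, n, g, a)
  "ubxcgpwc" → prefix "ubxcgp" already present; 2 new (w, c)
  "yukawolelhs" → prefix "y" already present; 10 new (u, k, a, w, o, l, e, l, h, s)
  "ygj" → prefix "y" already present; 2 new (g, j)
  "ckieqff" → prefix "c" already present; 6 new (k, i, e, q, f, f)
  "crvaqwcv" → prefix "c" already present; 7 new (r, v, a, q, w, c, v)
  "ylgqtdkp" → prefix "y" already present; 7 new (l, g, q, t, d, k, p)
  "yezl" → prefix "y" already present; 3 new (e, z, l)
  "yucf" → prefix "yu" already present; 2 new (c, f)
Total nodes = 7 + 3 + 3 + 3 + 5 + 6 + 2 + 6 + 8 + 2 + 10 + 2 + 6 + 7 + 7 + 3 + 2 = 82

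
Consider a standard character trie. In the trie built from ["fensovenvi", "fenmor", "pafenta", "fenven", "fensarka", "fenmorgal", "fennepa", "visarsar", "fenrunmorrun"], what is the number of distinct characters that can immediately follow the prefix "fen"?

The children of the "fen" node are the distinct next characters among strings starting with "fen".
Characters that immediately follow "fen" among the stored strings: {m, n, r, s, v}.
That node has 5 child edges.

5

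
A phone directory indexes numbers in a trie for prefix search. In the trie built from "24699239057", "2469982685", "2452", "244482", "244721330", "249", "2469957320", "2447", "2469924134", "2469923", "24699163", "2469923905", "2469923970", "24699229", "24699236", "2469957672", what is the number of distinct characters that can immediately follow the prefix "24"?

4

The children of the "24" node are the distinct next characters among strings starting with "24".
Characters that immediately follow "24" among the stored strings: {4, 5, 6, 9}.
That node has 4 child edges.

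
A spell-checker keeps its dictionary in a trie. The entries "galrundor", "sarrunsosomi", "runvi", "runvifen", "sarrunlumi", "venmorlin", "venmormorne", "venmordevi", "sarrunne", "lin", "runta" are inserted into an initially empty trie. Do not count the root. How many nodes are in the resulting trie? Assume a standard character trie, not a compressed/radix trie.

58

Count nodes per top-level branch (shared prefixes stored once):
  'g'-branch (galrundor): 9 nodes
  'l'-branch (lin): 3 nodes
  'r'-branch (runta, runvi, runvifen): 10 nodes
  's'-branch (sarrunlumi, sarrunne, sarrunsosomi): 18 nodes
  'v'-branch (venmordevi, venmorlin, venmormorne): 18 nodes
Sum: 58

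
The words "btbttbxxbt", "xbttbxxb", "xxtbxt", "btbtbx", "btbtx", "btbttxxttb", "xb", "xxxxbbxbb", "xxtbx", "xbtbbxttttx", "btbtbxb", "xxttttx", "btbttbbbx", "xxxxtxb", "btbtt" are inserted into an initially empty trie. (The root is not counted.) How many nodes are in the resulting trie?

57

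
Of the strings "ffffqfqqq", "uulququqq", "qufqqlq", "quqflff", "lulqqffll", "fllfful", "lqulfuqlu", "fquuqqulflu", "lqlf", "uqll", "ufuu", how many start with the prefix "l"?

Filter for entries beginning with "l":
Matches: "lqlf", "lqulfuqlu", "lulqqffll"
Count: 3

3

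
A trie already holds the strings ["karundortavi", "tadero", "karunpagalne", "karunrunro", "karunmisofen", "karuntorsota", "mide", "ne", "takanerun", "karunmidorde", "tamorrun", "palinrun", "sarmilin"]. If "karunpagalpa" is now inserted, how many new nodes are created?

2

Walking "karunpagalpa" from the root, the first 10 characters ("karunpagal") follow existing edges; "p" is the first miss.
Each of the 2 remaining characters creates one node.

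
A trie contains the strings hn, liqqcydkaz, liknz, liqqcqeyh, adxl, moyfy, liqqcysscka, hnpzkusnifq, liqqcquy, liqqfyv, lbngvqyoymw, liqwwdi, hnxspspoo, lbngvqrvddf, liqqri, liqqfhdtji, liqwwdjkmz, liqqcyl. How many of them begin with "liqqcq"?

2

Filter for entries beginning with "liqqcq":
Matches: "liqqcqeyh", "liqqcquy"
Count: 2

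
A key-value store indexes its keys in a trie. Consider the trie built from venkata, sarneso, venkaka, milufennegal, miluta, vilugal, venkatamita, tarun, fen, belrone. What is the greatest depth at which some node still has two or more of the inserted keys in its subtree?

7

The deepest shared node is where two words last agree before diverging.
"venkata" and "venkatamita" agree on "venkata" (7 characters) before diverging; nothing deeper is shared.
Longest shared-prefix length: 7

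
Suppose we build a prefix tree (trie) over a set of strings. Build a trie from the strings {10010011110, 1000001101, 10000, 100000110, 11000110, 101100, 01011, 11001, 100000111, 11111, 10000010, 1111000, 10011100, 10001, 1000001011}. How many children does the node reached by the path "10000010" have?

Walk "10000010" from the root, arriving at one node.
Distinct next characters after "10000010": 1.
That node has 1 child edge.

1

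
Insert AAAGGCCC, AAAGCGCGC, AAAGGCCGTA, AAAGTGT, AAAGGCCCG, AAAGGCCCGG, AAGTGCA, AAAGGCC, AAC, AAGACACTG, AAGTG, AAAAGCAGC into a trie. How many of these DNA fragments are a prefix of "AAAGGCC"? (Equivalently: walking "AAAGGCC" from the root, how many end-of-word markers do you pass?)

1

Check each prefix of "AAAGGCC" against the stored set — each match is an end-marker on the path.
Prefixes of the query that are stored words: "AAAGGCC"
Count: 1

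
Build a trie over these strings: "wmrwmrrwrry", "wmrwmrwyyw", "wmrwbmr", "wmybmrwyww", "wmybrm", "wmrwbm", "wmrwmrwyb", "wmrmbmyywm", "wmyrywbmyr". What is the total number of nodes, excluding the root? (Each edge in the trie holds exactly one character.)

Insert word by word; a character creates a node only if that edge doesn't already exist:
  "wmrwmrrwrry" → 11 new (w, m, r, w, m, r, r, w, r, r, y)
  "wmrwmrwyyw" → prefix "wmrwmr" already present; 4 new (w, y, y, w)
  "wmrwbmr" → prefix "wmrw" already present; 3 new (b, m, r)
  "wmybmrwyww" → prefix "wm" already present; 8 new (y, b, m, r, w, y, w, w)
  "wmybrm" → prefix "wmyb" already present; 2 new (r, m)
  "wmrwbm" → prefix "wmrwbm" already present; 0 new (none)
  "wmrwmrwyb" → prefix "wmrwmrwy" already present; 1 new (b)
  "wmrmbmyywm" → prefix "wmr" already present; 7 new (m, b, m, y, y, w, m)
  "wmyrywbmyr" → prefix "wmy" already present; 7 new (r, y, w, b, m, y, r)
Total nodes = 11 + 4 + 3 + 8 + 2 + 0 + 1 + 7 + 7 = 43

43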